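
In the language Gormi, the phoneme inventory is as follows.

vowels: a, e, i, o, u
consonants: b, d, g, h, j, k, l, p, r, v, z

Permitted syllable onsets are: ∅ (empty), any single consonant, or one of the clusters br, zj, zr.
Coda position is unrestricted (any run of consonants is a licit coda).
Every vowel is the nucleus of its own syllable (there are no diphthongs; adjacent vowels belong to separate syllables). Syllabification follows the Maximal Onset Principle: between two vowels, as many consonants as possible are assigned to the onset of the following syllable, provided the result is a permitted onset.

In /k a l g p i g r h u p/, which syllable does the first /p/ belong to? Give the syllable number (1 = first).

2

Vowels present: a, i, u; each is a nucleus, giving 3 syllables.
σ1/σ2 boundary: /lgp/ — longest licit onset from the right is /p/, leaving /lg/ as coda.
σ2/σ3 boundary: cluster /grh/ — the longest permitted-onset suffix is /h/; onset = /h/, preceding coda = /gr/.
Putting it together: kalg.pigr.hup.
The first /p/ is in the onset of syllable 2 (/pigr/).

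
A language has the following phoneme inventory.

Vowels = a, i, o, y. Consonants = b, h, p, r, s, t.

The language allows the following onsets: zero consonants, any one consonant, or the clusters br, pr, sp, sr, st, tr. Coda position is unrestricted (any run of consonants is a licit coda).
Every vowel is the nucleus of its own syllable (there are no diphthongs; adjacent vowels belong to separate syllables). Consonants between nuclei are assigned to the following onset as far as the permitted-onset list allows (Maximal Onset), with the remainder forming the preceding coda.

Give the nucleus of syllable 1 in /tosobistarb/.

o

Nuclei (vowels): o, o, i, a → 4 syllables.
The first nucleus (vowel 1 from the left) is /o/.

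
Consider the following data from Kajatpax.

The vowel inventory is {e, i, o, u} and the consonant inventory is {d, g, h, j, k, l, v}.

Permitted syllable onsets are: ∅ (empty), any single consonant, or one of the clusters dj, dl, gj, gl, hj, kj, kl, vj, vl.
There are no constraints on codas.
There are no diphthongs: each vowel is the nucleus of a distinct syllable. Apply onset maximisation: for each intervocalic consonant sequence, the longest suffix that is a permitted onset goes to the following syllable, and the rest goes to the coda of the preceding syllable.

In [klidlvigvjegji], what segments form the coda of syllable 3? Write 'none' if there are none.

The vowels are i, i, e, i — 4 nuclei, so 4 syllables.
σ1/σ2 boundary: /dlv/ splits as /dl/ + /v/ (/v/ is the longest suffix that is a licit onset).
σ2/σ3 boundary: /gvj/; trying suffixes from longest down, /vj/ is the first permitted one, so coda /g/ | onset /vj/.
σ3/σ4 boundary: /gj/ — entire cluster is a permitted onset → onset /gj/, coda ∅.
Syllabification: klidl.vig.vje.gji.
Syllable 3 is /vje/: onset /vj/, nucleus /e/, coda ∅.

none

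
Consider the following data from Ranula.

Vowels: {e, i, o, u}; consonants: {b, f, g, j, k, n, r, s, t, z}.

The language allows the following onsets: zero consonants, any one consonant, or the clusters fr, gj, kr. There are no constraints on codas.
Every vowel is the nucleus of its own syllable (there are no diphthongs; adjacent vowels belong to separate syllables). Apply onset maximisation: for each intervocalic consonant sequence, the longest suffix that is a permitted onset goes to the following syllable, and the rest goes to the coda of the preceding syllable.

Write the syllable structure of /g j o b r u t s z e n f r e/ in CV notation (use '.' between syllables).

CCVC.CVCC.CVC.CCV

Nuclei (vowels): o, u, e, e → 4 syllables.
Between /o/ (V1) and /u/ (V2): /br/ splits as /b/ + /r/ (/r/ is the longest suffix that is a licit onset).
Between /u/ (V2) and /e/ (V3): /tsz/; trying suffixes from longest down, /z/ is the first permitted one, so coda /ts/ | onset /z/.
Between /e/ (V3) and /e/ (V4): cluster /nfr/ — the longest permitted-onset suffix is /fr/; onset = /fr/, preceding coda = /n/.
Syllabification: gjob.ruts.zen.fre.
Mapping each syllable to C/V: /gjob/ → CCVC, /ruts/ → CVCC, /zen/ → CVC, /fre/ → CCV.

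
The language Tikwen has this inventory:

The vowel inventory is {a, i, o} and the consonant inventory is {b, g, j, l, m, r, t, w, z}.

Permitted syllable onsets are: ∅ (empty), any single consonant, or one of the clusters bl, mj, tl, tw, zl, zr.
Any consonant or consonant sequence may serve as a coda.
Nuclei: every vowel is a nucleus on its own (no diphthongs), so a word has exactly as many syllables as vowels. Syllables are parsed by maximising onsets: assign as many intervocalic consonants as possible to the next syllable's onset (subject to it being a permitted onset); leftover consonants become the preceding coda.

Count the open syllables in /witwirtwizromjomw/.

The vowels are i, i, i, o, o — 5 nuclei, so 5 syllables.
/i…i/ gap (V1→V2): /tw/ is a licit onset in full, so it all attaches to the next syllable.
/i…i/ gap (V2→V3): cluster /rtw/ — the longest permitted-onset suffix is /tw/; onset = /tw/, preceding coda = /r/.
/i…o/ gap (V3→V4): cluster /zr/ — /zr/ is itself a permitted onset, so the whole cluster goes right; preceding coda = ∅.
/o…o/ gap (V4→V5): cluster /mj/ — /mj/ is itself a permitted onset, so the whole cluster goes right; preceding coda = ∅.
Syllabification: wi.twir.twi.zro.mjomw.
Classifying each syllable: /wi/ (open), /twir/ (closed), /twi/ (open), /zro/ (open), /mjomw/ (closed).
Open syllables: 3.

3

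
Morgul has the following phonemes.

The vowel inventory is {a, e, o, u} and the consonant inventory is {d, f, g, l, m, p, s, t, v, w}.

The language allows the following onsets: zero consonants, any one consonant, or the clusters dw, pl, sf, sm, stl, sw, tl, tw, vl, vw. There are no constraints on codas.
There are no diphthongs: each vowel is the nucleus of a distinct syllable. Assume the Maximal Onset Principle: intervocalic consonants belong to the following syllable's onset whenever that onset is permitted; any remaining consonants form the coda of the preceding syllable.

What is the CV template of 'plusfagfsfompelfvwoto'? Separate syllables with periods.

CCV.CCVCC.CCVC.CVCC.CCV.CV

The vowels are u, a, o, e, o, o — 6 nuclei, so 6 syllables.
Between /u/ (V1) and /a/ (V2): cluster /sf/ — /sf/ is itself a permitted onset, so the whole cluster goes right; preceding coda = ∅.
Between /a/ (V2) and /o/ (V3): cluster /gfsf/ — the longest permitted-onset suffix is /sf/; onset = /sf/, preceding coda = /gf/.
Between /o/ (V3) and /e/ (V4): /mp/ — longest licit onset from the right is /p/, leaving /m/ as coda.
Between /e/ (V4) and /o/ (V5): /lfvw/ — longest licit onset from the right is /vw/, leaving /lf/ as coda.
Between /o/ (V5) and /o/ (V6): /t/ is a single consonant, so it becomes the next onset.
So the parse is plu.sfagf.sfom.pelf.vwo.to.
Mapping each syllable to C/V: /plu/ → CCV, /sfagf/ → CCVCC, /sfom/ → CCVC, /pelf/ → CVCC, /vwo/ → CCV, /to/ → CV.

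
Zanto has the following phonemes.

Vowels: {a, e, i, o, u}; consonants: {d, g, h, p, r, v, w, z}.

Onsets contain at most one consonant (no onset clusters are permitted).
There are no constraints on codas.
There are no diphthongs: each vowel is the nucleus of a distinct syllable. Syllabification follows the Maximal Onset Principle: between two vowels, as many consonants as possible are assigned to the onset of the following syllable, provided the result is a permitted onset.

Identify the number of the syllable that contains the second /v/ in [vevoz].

2

Nuclei (vowels): e, o → 2 syllables.
/e…o/ gap (V1→V2): /v/ is a single consonant, so it becomes the next onset.
So the parse is ve.voz.
The second /v/ is in the onset of syllable 2 (/voz/).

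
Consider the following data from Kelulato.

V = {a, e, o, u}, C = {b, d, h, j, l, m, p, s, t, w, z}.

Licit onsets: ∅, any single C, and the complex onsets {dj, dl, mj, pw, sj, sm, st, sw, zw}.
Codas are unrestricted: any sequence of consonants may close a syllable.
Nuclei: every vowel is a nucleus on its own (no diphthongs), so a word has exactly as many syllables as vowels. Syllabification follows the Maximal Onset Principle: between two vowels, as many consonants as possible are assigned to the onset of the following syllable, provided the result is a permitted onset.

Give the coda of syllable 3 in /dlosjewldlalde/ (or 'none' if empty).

Vowels present: o, e, a, e; each is a nucleus, giving 4 syllables.
V1 /o/ – V2 /e/: cluster /sj/ — /sj/ is itself a permitted onset, so the whole cluster goes right; preceding coda = ∅.
V2 /e/ – V3 /a/: /wldl/; trying suffixes from longest down, /dl/ is the first permitted one, so coda /wl/ | onset /dl/.
V3 /a/ – V4 /e/: cluster /ld/ — the longest permitted-onset suffix is /d/; onset = /d/, preceding coda = /l/.
Result: dlo.sjewl.dlal.de.
Syllable 3 is /dlal/: onset /dl/, nucleus /a/, coda /l/.

l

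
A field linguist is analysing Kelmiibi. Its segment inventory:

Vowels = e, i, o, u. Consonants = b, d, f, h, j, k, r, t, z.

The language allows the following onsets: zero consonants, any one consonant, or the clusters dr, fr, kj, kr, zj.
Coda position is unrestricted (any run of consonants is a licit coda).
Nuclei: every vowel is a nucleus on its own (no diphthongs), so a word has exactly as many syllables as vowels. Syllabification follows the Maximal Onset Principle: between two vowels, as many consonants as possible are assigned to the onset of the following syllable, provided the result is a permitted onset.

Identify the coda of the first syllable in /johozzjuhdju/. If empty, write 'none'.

none

Nuclei (vowels): o, o, u, u → 4 syllables.
σ1/σ2 boundary: /h/ is a single consonant, so it becomes the next onset.
σ2/σ3 boundary: /zzj/; trying suffixes from longest down, /zj/ is the first permitted one, so coda /z/ | onset /zj/.
σ3/σ4 boundary: /hdj/ — longest licit onset from the right is /j/, leaving /hd/ as coda.
Putting it together: jo.hoz.zjuhd.ju.
Syllable 1 is /jo/: onset /j/, nucleus /o/, coda ∅.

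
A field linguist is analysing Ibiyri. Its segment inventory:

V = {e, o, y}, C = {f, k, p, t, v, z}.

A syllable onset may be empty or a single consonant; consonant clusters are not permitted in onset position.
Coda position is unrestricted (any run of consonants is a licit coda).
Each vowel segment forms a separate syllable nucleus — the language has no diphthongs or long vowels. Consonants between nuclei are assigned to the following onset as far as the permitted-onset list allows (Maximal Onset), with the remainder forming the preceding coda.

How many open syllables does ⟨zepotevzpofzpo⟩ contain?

The vowels are e, o, e, o, o — 5 nuclei, so 5 syllables.
/e…o/ gap (V1→V2): just /p/ — single C goes to the following onset.
/o…e/ gap (V2→V3): just /t/ — single C goes to the following onset.
/e…o/ gap (V3→V4): cluster /vzp/ — the longest permitted-onset suffix is /p/; onset = /p/, preceding coda = /vz/.
/o…o/ gap (V4→V5): /fzp/; trying suffixes from longest down, /p/ is the first permitted one, so coda /fz/ | onset /p/.
Syllabification: ze.po.tevz.pofz.po.
Classifying each syllable: /ze/ (open), /po/ (open), /tevz/ (closed), /pofz/ (closed), /po/ (open).
Open syllables: 3.

3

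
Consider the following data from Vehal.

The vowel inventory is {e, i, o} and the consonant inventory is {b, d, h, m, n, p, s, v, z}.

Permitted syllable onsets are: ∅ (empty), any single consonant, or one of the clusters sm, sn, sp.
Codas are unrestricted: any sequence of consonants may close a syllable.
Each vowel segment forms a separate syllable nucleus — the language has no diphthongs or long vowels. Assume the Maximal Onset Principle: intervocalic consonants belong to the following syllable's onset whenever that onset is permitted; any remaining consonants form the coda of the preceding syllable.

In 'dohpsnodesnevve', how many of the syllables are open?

Nuclei (vowels): o, o, e, e, e → 5 syllables.
σ1/σ2 boundary: /hpsn/ — longest licit onset from the right is /sn/, leaving /hp/ as coda.
σ2/σ3 boundary: just /d/ — single C goes to the following onset.
σ3/σ4 boundary: cluster /sn/ — /sn/ is itself a permitted onset, so the whole cluster goes right; preceding coda = ∅.
σ4/σ5 boundary: /vv/ — longest licit onset from the right is /v/, leaving /v/ as coda.
So the parse is dohp.sno.de.snev.ve.
Classifying each syllable: /dohp/ (closed), /sno/ (open), /de/ (open), /snev/ (closed), /ve/ (open).
Open syllables: 3.

3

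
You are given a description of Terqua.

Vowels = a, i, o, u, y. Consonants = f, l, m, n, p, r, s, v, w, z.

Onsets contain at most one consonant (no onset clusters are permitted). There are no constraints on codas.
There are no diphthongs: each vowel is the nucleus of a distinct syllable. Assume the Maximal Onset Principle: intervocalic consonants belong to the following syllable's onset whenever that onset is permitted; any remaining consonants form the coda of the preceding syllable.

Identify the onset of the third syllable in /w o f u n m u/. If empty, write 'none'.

Vowels present: o, u, u; each is a nucleus, giving 3 syllables.
V1 /o/ – V2 /u/: /f/ is a single consonant, so it becomes the next onset.
V2 /u/ – V3 /u/: /nm/ — longest licit onset from the right is /m/, leaving /n/ as coda.
So the parse is wo.fun.mu.
Syllable 3 is /mu/: onset /m/, nucleus /u/, coda ∅.

m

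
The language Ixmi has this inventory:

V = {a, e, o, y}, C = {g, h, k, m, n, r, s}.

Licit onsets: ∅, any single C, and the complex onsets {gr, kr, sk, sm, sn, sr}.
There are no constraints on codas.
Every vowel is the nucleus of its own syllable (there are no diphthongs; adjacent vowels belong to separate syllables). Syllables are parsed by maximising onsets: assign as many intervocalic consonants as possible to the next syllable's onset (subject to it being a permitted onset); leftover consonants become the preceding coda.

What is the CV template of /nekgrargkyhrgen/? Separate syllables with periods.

CVC.CCVCC.CVCC.CVC

Vowels present: e, a, y, e; each is a nucleus, giving 4 syllables.
σ1/σ2 boundary: /kgr/; trying suffixes from longest down, /gr/ is the first permitted one, so coda /k/ | onset /gr/.
σ2/σ3 boundary: cluster /rgk/ — the longest permitted-onset suffix is /k/; onset = /k/, preceding coda = /rg/.
σ3/σ4 boundary: cluster /hrg/ — the longest permitted-onset suffix is /g/; onset = /g/, preceding coda = /hr/.
Putting it together: nek.grarg.kyhr.gen.
Mapping each syllable to C/V: /nek/ → CVC, /grarg/ → CCVCC, /kyhr/ → CVCC, /gen/ → CVC.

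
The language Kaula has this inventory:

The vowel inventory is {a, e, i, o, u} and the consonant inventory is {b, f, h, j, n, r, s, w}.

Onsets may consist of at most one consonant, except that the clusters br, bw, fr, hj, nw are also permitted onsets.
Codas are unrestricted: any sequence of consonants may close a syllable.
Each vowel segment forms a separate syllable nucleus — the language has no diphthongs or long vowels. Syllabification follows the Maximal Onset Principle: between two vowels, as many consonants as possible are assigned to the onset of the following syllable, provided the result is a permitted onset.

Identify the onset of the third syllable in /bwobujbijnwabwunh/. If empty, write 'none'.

The vowels are o, u, i, a, u — 5 nuclei, so 5 syllables.
Between /o/ (V1) and /u/ (V2): /b/ → onset of the next syllable (single consonants are always licit onsets).
Between /u/ (V2) and /i/ (V3): /jb/ splits as /j/ + /b/ (/b/ is the longest suffix that is a licit onset).
Between /i/ (V3) and /a/ (V4): /jnw/; trying suffixes from longest down, /nw/ is the first permitted one, so coda /j/ | onset /nw/.
Between /a/ (V4) and /u/ (V5): cluster /bw/ — /bw/ is itself a permitted onset, so the whole cluster goes right; preceding coda = ∅.
Putting it together: bwo.buj.bij.nwa.bwunh.
Syllable 3 is /bij/: onset /b/, nucleus /i/, coda /j/.

b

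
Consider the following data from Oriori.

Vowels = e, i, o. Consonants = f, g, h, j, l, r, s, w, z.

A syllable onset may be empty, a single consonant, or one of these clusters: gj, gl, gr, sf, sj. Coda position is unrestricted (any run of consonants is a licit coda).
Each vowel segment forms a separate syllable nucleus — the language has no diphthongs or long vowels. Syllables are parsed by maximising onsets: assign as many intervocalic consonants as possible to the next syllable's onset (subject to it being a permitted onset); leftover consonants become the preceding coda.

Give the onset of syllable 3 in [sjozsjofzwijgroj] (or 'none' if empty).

Vowels present: o, o, i, o; each is a nucleus, giving 4 syllables.
Between /o/ (V1) and /o/ (V2): cluster /zsj/ — the longest permitted-onset suffix is /sj/; onset = /sj/, preceding coda = /z/.
Between /o/ (V2) and /i/ (V3): /fzw/ — longest licit onset from the right is /w/, leaving /fz/ as coda.
Between /i/ (V3) and /o/ (V4): /jgr/; trying suffixes from longest down, /gr/ is the first permitted one, so coda /j/ | onset /gr/.
Putting it together: sjoz.sjofz.wij.groj.
Syllable 3 is /wij/: onset /w/, nucleus /i/, coda /j/.

w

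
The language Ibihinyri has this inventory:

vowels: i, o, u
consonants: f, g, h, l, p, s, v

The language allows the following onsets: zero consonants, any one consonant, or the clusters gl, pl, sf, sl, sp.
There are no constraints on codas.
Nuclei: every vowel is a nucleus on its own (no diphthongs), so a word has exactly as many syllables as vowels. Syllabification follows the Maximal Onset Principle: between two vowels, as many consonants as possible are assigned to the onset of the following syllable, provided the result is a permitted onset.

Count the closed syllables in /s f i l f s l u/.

Nuclei (vowels): i, u → 2 syllables.
Between /i/ (V1) and /u/ (V2): /lfsl/ splits as /lf/ + /sl/ (/sl/ is the longest suffix that is a licit onset).
Result: sfilf.slu.
Classifying each syllable: /sfilf/ (closed), /slu/ (open).
Closed syllables: 1.

1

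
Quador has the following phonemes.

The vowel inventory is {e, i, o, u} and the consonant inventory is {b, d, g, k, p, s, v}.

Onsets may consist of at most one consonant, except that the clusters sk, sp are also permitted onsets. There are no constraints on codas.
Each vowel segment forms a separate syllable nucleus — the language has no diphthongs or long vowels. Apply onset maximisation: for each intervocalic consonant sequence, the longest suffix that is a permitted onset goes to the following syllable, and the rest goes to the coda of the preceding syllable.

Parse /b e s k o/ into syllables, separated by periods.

be.sko

Nuclei (vowels): e, o → 2 syllables.
σ1/σ2 boundary: /sk/ — entire cluster is a permitted onset → onset /sk/, coda ∅.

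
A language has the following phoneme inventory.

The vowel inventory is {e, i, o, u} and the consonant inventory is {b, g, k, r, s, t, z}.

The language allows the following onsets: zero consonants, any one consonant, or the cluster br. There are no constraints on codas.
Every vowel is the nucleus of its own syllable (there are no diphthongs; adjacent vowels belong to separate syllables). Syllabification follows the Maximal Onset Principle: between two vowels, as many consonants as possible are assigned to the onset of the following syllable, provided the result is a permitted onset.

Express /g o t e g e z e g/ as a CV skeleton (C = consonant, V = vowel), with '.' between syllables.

CV.CV.CV.CVC

The vowels are o, e, e, e — 4 nuclei, so 4 syllables.
Between /o/ (V1) and /e/ (V2): /t/ → onset of the next syllable (single consonants are always licit onsets).
Between /e/ (V2) and /e/ (V3): /g/ → onset of the next syllable (single consonants are always licit onsets).
Between /e/ (V3) and /e/ (V4): /z/ → onset of the next syllable (single consonants are always licit onsets).
Putting it together: go.te.ge.zeg.
Mapping each syllable to C/V: /go/ → CV, /te/ → CV, /ge/ → CV, /zeg/ → CVC.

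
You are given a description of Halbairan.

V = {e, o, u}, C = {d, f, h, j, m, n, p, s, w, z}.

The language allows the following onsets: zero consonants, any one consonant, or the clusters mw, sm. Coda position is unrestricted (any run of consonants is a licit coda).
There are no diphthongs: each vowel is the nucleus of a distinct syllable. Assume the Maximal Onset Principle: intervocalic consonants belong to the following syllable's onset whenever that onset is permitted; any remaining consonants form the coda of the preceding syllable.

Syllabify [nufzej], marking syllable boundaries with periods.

The vowels are u, e — 2 nuclei, so 2 syllables.
Between /u/ (V1) and /e/ (V2): /fz/ — longest licit onset from the right is /z/, leaving /f/ as coda.

nuf.zej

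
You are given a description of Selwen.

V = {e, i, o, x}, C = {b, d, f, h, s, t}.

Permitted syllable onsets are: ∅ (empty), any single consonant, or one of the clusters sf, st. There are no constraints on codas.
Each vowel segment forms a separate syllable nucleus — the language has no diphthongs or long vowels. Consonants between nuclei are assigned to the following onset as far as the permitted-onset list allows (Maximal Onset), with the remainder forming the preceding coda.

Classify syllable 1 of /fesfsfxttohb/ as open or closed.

closed

Nuclei (vowels): e, x, o → 3 syllables.
/e…x/ gap (V1→V2): /sfsf/ splits as /sf/ + /sf/ (/sf/ is the longest suffix that is a licit onset).
/x…o/ gap (V2→V3): /tt/ splits as /t/ + /t/ (/t/ is the longest suffix that is a licit onset).
Syllabification: fesf.sfxt.tohb.
Syllable 1 is /fesf/ with coda /sf/, so it is closed.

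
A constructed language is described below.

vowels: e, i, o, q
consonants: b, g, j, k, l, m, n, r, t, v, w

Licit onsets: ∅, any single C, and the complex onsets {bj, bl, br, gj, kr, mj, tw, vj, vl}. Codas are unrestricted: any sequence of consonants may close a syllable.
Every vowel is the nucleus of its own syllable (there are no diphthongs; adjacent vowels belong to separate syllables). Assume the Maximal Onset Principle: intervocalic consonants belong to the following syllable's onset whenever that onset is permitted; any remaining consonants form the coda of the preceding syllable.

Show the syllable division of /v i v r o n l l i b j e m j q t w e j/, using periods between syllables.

viv.ronl.li.bje.mjq.twej

Nuclei (vowels): i, o, i, e, q, e → 6 syllables.
σ1/σ2 boundary: /vr/ splits as /v/ + /r/ (/r/ is the longest suffix that is a licit onset).
σ2/σ3 boundary: /nll/; trying suffixes from longest down, /l/ is the first permitted one, so coda /nl/ | onset /l/.
σ3/σ4 boundary: /bj/ — entire cluster is a permitted onset → onset /bj/, coda ∅.
σ4/σ5 boundary: cluster /mj/ — /mj/ is itself a permitted onset, so the whole cluster goes right; preceding coda = ∅.
σ5/σ6 boundary: cluster /tw/ — /tw/ is itself a permitted onset, so the whole cluster goes right; preceding coda = ∅.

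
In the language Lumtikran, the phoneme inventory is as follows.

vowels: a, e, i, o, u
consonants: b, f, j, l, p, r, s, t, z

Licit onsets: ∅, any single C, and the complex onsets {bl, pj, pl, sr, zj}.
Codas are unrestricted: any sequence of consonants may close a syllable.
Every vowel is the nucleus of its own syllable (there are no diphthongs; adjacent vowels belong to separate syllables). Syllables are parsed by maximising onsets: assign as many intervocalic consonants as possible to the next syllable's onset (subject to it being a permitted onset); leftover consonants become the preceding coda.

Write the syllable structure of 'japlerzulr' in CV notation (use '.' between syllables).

Nuclei (vowels): a, e, u → 3 syllables.
V1 /a/ – V2 /e/: /pl/ — entire cluster is a permitted onset → onset /pl/, coda ∅.
V2 /e/ – V3 /u/: /rz/ splits as /r/ + /z/ (/z/ is the longest suffix that is a licit onset).
Putting it together: ja.pler.zulr.
Mapping each syllable to C/V: /ja/ → CV, /pler/ → CCVC, /zulr/ → CVCC.

CV.CCVC.CVCC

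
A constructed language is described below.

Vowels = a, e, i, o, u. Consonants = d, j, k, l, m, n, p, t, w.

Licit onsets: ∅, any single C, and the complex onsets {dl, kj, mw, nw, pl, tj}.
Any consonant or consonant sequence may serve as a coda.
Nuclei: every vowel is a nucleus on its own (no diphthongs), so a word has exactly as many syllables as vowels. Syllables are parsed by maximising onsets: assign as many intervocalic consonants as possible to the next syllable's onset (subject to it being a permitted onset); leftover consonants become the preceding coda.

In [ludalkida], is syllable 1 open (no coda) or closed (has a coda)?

open

The vowels are u, a, i, a — 4 nuclei, so 4 syllables.
V1 /u/ – V2 /a/: /d/ is a single consonant, so it becomes the next onset.
V2 /a/ – V3 /i/: /lk/ — longest licit onset from the right is /k/, leaving /l/ as coda.
V3 /i/ – V4 /a/: /d/ is a single consonant, so it becomes the next onset.
So the parse is lu.dal.ki.da.
Syllable 1 is /lu/; it ends in its nucleus with no coda, so it is open.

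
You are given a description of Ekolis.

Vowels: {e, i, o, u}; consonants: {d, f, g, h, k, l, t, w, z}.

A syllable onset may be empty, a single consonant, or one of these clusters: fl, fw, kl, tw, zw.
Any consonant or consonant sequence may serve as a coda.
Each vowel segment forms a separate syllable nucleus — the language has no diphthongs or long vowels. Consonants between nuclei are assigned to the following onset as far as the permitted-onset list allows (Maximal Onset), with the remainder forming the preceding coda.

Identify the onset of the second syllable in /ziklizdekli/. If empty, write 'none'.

kl

Vowels present: i, i, e, i; each is a nucleus, giving 4 syllables.
/i…i/ gap (V1→V2): cluster /kl/ — /kl/ is itself a permitted onset, so the whole cluster goes right; preceding coda = ∅.
/i…e/ gap (V2→V3): cluster /zd/ — the longest permitted-onset suffix is /d/; onset = /d/, preceding coda = /z/.
/e…i/ gap (V3→V4): cluster /kl/ — /kl/ is itself a permitted onset, so the whole cluster goes right; preceding coda = ∅.
Syllabification: zi.kliz.de.kli.
Syllable 2 is /kliz/: onset /kl/, nucleus /i/, coda /z/.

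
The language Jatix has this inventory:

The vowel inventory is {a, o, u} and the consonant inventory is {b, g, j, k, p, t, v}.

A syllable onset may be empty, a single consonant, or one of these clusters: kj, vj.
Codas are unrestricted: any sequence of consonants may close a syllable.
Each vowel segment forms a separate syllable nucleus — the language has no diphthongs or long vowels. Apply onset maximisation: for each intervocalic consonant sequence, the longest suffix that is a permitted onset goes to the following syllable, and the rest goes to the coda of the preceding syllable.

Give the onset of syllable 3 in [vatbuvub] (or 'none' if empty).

v

The vowels are a, u, u — 3 nuclei, so 3 syllables.
σ1/σ2 boundary: /tb/ splits as /t/ + /b/ (/b/ is the longest suffix that is a licit onset).
σ2/σ3 boundary: /v/ is a single consonant, so it becomes the next onset.
Result: vat.bu.vub.
Syllable 3 is /vub/: onset /v/, nucleus /u/, coda /b/.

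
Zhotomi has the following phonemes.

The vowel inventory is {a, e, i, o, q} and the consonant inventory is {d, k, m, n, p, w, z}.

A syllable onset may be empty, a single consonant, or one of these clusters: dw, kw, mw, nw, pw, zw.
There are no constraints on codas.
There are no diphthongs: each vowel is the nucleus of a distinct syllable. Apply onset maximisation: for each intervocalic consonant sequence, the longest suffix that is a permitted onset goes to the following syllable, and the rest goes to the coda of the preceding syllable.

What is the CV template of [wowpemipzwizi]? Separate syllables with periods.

CVC.CV.CVC.CCV.CV

Vowels present: o, e, i, i, i; each is a nucleus, giving 5 syllables.
/o…e/ gap (V1→V2): /wp/ splits as /w/ + /p/ (/p/ is the longest suffix that is a licit onset).
/e…i/ gap (V2→V3): /m/ is a single consonant, so it becomes the next onset.
/i…i/ gap (V3→V4): /pzw/ splits as /p/ + /zw/ (/zw/ is the longest suffix that is a licit onset).
/i…i/ gap (V4→V5): /z/ → onset of the next syllable (single consonants are always licit onsets).
Syllabification: wow.pe.mip.zwi.zi.
Mapping each syllable to C/V: /wow/ → CVC, /pe/ → CV, /mip/ → CVC, /zwi/ → CCV, /zi/ → CV.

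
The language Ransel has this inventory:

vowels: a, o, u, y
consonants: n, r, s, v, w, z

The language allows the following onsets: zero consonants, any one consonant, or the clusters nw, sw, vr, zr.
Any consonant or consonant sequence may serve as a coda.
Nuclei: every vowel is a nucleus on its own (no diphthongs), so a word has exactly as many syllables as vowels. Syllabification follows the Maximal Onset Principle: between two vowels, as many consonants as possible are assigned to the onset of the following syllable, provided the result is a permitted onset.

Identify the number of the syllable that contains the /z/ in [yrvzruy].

Vowels present: y, u, y; each is a nucleus, giving 3 syllables.
V1 /y/ – V2 /u/: /rvzr/ — longest licit onset from the right is /zr/, leaving /rv/ as coda.
V2 /u/ – V3 /y/: hiatus — the boundary sits between the two vowels.
So the parse is yrv.zru.y.
The /z/ is in the onset of syllable 2 (/zru/).

2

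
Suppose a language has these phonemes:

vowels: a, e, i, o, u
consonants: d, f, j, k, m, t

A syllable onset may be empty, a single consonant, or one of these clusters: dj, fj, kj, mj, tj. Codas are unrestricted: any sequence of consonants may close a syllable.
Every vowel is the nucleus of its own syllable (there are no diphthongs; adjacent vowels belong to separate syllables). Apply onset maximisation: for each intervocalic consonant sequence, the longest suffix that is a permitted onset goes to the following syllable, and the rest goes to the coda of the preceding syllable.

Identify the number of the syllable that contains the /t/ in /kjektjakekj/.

2

Nuclei (vowels): e, a, e → 3 syllables.
V1 /e/ – V2 /a/: cluster /ktj/ — the longest permitted-onset suffix is /tj/; onset = /tj/, preceding coda = /k/.
V2 /a/ – V3 /e/: /k/ → onset of the next syllable (single consonants are always licit onsets).
So the parse is kjek.tja.kekj.
The /t/ is in the onset of syllable 2 (/tja/).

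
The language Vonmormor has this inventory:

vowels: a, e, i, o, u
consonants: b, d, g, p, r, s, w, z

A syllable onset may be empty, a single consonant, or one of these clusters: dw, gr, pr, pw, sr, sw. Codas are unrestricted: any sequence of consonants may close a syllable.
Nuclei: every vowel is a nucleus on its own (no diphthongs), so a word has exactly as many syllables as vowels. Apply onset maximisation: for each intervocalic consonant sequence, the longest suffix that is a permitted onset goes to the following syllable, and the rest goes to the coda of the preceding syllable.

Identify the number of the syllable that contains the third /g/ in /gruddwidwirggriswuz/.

Vowels present: u, i, i, i, u; each is a nucleus, giving 5 syllables.
Between /u/ (V1) and /i/ (V2): cluster /ddw/ — the longest permitted-onset suffix is /dw/; onset = /dw/, preceding coda = /d/.
Between /i/ (V2) and /i/ (V3): cluster /dw/ — /dw/ is itself a permitted onset, so the whole cluster goes right; preceding coda = ∅.
Between /i/ (V3) and /i/ (V4): /rggr/ splits as /rg/ + /gr/ (/gr/ is the longest suffix that is a licit onset).
Between /i/ (V4) and /u/ (V5): /sw/ is a licit onset in full, so it all attaches to the next syllable.
Putting it together: grud.dwi.dwirg.gri.swuz.
The third /g/ is in the onset of syllable 4 (/gri/).

4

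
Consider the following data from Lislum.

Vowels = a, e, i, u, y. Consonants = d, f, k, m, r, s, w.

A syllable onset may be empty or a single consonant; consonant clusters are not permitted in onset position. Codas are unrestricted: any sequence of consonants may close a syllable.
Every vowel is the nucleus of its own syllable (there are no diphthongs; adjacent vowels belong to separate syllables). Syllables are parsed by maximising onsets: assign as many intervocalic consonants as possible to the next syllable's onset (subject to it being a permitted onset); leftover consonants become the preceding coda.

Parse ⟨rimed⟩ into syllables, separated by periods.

Vowels present: i, e; each is a nucleus, giving 2 syllables.
/i…e/ gap (V1→V2): /m/ → onset of the next syllable (single consonants are always licit onsets).

ri.med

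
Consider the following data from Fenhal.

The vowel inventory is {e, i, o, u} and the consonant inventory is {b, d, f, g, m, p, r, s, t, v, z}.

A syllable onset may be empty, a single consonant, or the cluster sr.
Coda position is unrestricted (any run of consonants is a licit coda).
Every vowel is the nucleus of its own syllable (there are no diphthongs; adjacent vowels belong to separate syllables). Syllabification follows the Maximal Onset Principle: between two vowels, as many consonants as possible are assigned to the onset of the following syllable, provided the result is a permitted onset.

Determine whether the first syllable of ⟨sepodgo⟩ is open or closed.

Nuclei (vowels): e, o, o → 3 syllables.
σ1/σ2 boundary: /p/ is a single consonant, so it becomes the next onset.
σ2/σ3 boundary: /dg/ — longest licit onset from the right is /g/, leaving /d/ as coda.
So the parse is se.pod.go.
Syllable 1 is /se/; it ends in its nucleus with no coda, so it is open.

open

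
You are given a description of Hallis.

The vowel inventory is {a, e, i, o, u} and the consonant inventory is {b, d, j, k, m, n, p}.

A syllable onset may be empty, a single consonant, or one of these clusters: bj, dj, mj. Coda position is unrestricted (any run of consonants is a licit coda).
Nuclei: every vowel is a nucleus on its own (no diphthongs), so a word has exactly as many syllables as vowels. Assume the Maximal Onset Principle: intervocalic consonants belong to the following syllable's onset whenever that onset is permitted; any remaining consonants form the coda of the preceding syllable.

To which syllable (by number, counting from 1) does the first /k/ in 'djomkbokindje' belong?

1

The vowels are o, o, i, e — 4 nuclei, so 4 syllables.
V1 /o/ – V2 /o/: /mkb/ splits as /mk/ + /b/ (/b/ is the longest suffix that is a licit onset).
V2 /o/ – V3 /i/: /k/ → onset of the next syllable (single consonants are always licit onsets).
V3 /i/ – V4 /e/: /ndj/; trying suffixes from longest down, /dj/ is the first permitted one, so coda /n/ | onset /dj/.
Putting it together: djomk.bo.kin.dje.
The first /k/ is in the coda of syllable 1 (/djomk/).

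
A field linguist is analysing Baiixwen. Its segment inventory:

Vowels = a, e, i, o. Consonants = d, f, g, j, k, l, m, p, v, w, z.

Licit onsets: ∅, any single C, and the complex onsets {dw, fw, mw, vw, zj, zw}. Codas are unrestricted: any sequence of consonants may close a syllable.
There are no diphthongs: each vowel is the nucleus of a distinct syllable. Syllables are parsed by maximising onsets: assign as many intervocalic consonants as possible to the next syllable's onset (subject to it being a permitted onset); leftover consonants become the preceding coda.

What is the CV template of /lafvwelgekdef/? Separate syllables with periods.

CVC.CCVC.CVC.CVC

Nuclei (vowels): a, e, e, e → 4 syllables.
V1 /a/ – V2 /e/: /fvw/ — longest licit onset from the right is /vw/, leaving /f/ as coda.
V2 /e/ – V3 /e/: /lg/ splits as /l/ + /g/ (/g/ is the longest suffix that is a licit onset).
V3 /e/ – V4 /e/: cluster /kd/ — the longest permitted-onset suffix is /d/; onset = /d/, preceding coda = /k/.
Syllabification: laf.vwel.gek.def.
Mapping each syllable to C/V: /laf/ → CVC, /vwel/ → CCVC, /gek/ → CVC, /def/ → CVC.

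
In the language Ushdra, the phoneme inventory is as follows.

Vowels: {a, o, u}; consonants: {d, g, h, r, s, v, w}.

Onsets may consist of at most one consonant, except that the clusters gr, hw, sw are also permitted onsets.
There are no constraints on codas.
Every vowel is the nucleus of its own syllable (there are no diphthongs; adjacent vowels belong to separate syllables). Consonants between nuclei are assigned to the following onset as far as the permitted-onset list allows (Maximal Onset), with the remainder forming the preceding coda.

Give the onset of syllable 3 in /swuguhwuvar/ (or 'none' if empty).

hw

Vowels present: u, u, u, a; each is a nucleus, giving 4 syllables.
Between /u/ (V1) and /u/ (V2): just /g/ — single C goes to the following onset.
Between /u/ (V2) and /u/ (V3): /hw/ — entire cluster is a permitted onset → onset /hw/, coda ∅.
Between /u/ (V3) and /a/ (V4): just /v/ — single C goes to the following onset.
So the parse is swu.gu.hwu.var.
Syllable 3 is /hwu/: onset /hw/, nucleus /u/, coda ∅.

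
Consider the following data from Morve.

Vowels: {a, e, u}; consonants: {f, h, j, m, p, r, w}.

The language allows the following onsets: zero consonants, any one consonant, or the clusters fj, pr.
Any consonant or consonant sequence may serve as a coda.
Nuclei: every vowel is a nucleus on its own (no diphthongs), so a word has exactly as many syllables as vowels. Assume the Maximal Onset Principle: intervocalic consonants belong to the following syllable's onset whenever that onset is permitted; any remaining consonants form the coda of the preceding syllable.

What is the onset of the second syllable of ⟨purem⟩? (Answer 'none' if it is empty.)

The vowels are u, e — 2 nuclei, so 2 syllables.
V1 /u/ – V2 /e/: /r/ is a single consonant, so it becomes the next onset.
So the parse is pu.rem.
Syllable 2 is /rem/: onset /r/, nucleus /e/, coda /m/.

r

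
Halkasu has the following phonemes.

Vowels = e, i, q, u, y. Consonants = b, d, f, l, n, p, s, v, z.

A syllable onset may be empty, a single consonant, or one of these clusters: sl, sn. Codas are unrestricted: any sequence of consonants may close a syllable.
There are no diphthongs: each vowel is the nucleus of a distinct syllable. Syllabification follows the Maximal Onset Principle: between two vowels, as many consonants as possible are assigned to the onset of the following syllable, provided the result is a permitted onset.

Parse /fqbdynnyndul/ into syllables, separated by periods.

fqb.dyn.nyn.dul

Nuclei (vowels): q, y, y, u → 4 syllables.
V1 /q/ – V2 /y/: /bd/ splits as /b/ + /d/ (/d/ is the longest suffix that is a licit onset).
V2 /y/ – V3 /y/: /nn/; trying suffixes from longest down, /n/ is the first permitted one, so coda /n/ | onset /n/.
V3 /y/ – V4 /u/: cluster /nd/ — the longest permitted-onset suffix is /d/; onset = /d/, preceding coda = /n/.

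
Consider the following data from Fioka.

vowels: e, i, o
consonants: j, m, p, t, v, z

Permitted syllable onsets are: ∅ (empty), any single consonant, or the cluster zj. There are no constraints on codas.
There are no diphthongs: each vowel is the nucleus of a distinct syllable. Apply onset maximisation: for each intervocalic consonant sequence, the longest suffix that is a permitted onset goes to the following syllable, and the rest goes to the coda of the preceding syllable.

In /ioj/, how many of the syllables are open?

1

Nuclei (vowels): i, o → 2 syllables.
V1 /i/ – V2 /o/: no consonants, so the boundary falls immediately after /i/.
Syllabification: i.oj.
Classifying each syllable: /i/ (open), /oj/ (closed).
Open syllables: 1.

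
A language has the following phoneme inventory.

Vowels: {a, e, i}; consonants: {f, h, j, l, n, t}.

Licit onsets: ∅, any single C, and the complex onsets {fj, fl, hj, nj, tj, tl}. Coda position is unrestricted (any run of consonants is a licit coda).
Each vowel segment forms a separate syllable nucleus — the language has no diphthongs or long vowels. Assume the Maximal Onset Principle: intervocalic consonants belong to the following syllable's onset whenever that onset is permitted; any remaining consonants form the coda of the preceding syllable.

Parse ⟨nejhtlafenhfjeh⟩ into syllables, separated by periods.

nejh.tla.fenh.fjeh

The vowels are e, a, e, e — 4 nuclei, so 4 syllables.
σ1/σ2 boundary: /jhtl/ splits as /jh/ + /tl/ (/tl/ is the longest suffix that is a licit onset).
σ2/σ3 boundary: just /f/ — single C goes to the following onset.
σ3/σ4 boundary: /nhfj/; trying suffixes from longest down, /fj/ is the first permitted one, so coda /nh/ | onset /fj/.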